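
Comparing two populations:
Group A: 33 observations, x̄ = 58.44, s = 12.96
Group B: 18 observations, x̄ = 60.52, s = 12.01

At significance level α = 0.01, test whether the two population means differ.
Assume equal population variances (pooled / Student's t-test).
Student's two-sample t-test (equal variances):
H₀: μ₁ = μ₂
H₁: μ₁ ≠ μ₂
df = n₁ + n₂ - 2 = 49
Pooled variance s_p² = [(n₁-1)s₁² + (n₂-1)s₂²] / (n₁ + n₂ - 2) = [(32)(12.96²) + (17)(12.01²)] / 49 = 159.7317
SE = √(s_p²(1/n₁ + 1/n₂)) = √(159.7317 × (1/33 + 1/18)) = 3.7033
t = (x̄₁ - x̄₂) / SE = (58.44 - 60.52) / 3.7033 = -2.08 / 3.7033 = -0.562
p-value = 0.5769

Since p-value > α = 0.01, we fail to reject H₀.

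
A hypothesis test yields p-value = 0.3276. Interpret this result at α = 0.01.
Since p = 0.3276 > α = 0.01, fail to reject H₀.
There is insufficient evidence to reject the null hypothesis; the result is not statistically significant at the 0.01 level.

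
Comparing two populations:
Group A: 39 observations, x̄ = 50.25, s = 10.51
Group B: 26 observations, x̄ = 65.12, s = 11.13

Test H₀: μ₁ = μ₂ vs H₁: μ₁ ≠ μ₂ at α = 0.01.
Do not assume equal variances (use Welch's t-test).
Welch's two-sample t-test:
H₀: μ₁ = μ₂
H₁: μ₁ ≠ μ₂
s₁²/n₁ = 10.51²/39 = 2.8323,  s₂²/n₂ = 11.13²/26 = 4.7645
SE = √(s₁²/n₁ + s₂²/n₂) = √(2.8323 + 4.7645) = 2.7562
df (Welch-Satterthwaite) = (s₁²/n₁ + s₂²/n₂)² / [(s₁²/n₁)²/(n₁-1) + (s₂²/n₂)²/(n₂-1)] ≈ 51.57
t = (x̄₁ - x̄₂) / SE = (50.25 - 65.12) / 2.7562 = -14.87 / 2.7562 = -5.395
p-value < 0.0001

Since p-value < α = 0.01, we reject H₀.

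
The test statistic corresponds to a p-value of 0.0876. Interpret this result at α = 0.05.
Since p = 0.0876 > α = 0.05, fail to reject H₀.
There is insufficient evidence to reject the null hypothesis; the result is not statistically significant at the 0.05 level.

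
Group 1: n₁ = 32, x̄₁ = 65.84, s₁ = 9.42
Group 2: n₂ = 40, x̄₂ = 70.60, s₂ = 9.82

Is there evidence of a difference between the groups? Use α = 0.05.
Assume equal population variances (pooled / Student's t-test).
Student's two-sample t-test (equal variances):
H₀: μ₁ = μ₂
H₁: μ₁ ≠ μ₂
df = n₁ + n₂ - 2 = 70
Pooled variance s_p² = [(n₁-1)s₁² + (n₂-1)s₂²] / (n₁ + n₂ - 2) = [(31)(9.42²) + (39)(9.82²)] / 70 = 93.0242
SE = √(s_p²(1/n₁ + 1/n₂)) = √(93.0242 × (1/32 + 1/40)) = 2.2875
t = (x̄₁ - x̄₂) / SE = (65.84 - 70.60) / 2.2875 = -4.76 / 2.2875 = -2.081
p-value = 0.0411

Since p-value < α = 0.05, we reject H₀.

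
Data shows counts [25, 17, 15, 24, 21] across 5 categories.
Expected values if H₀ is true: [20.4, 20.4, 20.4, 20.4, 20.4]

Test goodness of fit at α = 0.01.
Chi-square goodness of fit test:
H₀: observed counts match expected distribution
H₁: observed counts differ from expected distribution
df = k - 1 = 4
χ² = Σ(O - E)²/E
   = (25 - 20.4)²/20.4 + (17 - 20.4)²/20.4 + (15 - 20.4)²/20.4 + (24 - 20.4)²/20.4 + (21 - 20.4)²/20.4
   = 1.037 + 0.567 + 1.429 + 0.635 + 0.018
   = 3.69
p-value = 0.4501

Since p-value > α = 0.01, we fail to reject H₀.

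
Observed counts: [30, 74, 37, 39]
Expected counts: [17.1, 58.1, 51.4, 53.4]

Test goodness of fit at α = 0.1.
Chi-square goodness of fit test:
H₀: observed counts match expected distribution
H₁: observed counts differ from expected distribution
df = k - 1 = 3
χ² = Σ(O - E)²/E
   = (30 - 17.1)²/17.1 + (74 - 58.1)²/58.1 + (37 - 51.4)²/51.4 + (39 - 53.4)²/53.4
   = 9.732 + 4.351 + 4.034 + 3.883
   = 22.00
p-value = 0.0001

Since p-value < α = 0.1, we reject H₀.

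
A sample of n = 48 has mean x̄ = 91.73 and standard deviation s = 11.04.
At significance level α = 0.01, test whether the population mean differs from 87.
One-sample t-test:
H₀: μ = 87
H₁: μ ≠ 87
df = n - 1 = 47
t = (x̄ - μ₀) / (s/√n) = (91.73 - 87) / (11.04/√48) = 2.968
p-value = 0.0047

Since p-value < α = 0.01, we reject H₀.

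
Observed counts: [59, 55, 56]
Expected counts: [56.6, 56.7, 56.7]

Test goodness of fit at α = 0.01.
Chi-square goodness of fit test:
H₀: observed counts match expected distribution
H₁: observed counts differ from expected distribution
df = k - 1 = 2
χ² = Σ(O - E)²/E
   = (59 - 56.6)²/56.6 + (55 - 56.7)²/56.7 + (56 - 56.7)²/56.7
   = 0.102 + 0.051 + 0.009
   = 0.16
p-value = 0.9225

Since p-value > α = 0.01, we fail to reject H₀.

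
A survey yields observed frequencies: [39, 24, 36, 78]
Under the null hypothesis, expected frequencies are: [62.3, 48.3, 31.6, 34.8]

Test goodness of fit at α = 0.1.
Chi-square goodness of fit test:
H₀: observed counts match expected distribution
H₁: observed counts differ from expected distribution
df = k - 1 = 3
χ² = Σ(O - E)²/E
   = (39 - 62.3)²/62.3 + (24 - 48.3)²/48.3 + (36 - 31.6)²/31.6 + (78 - 34.8)²/34.8
   = 8.714 + 12.225 + 0.613 + 53.628
   = 75.18
p-value < 0.0001

Since p-value < α = 0.1, we reject H₀.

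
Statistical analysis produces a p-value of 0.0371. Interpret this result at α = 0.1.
Since p = 0.0371 < α = 0.1, reject H₀.
There is sufficient evidence to reject the null hypothesis; the result is statistically significant at the 0.1 level.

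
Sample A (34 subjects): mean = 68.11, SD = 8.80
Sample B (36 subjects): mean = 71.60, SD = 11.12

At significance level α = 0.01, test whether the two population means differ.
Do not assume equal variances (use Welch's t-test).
Welch's two-sample t-test:
H₀: μ₁ = μ₂
H₁: μ₁ ≠ μ₂
s₁²/n₁ = 8.80²/34 = 2.2776,  s₂²/n₂ = 11.12²/36 = 3.4348
SE = √(s₁²/n₁ + s₂²/n₂) = √(2.2776 + 3.4348) = 2.3901
df (Welch-Satterthwaite) = (s₁²/n₁ + s₂²/n₂)² / [(s₁²/n₁)²/(n₁-1) + (s₂²/n₂)²/(n₂-1)] ≈ 66.02
t = (x̄₁ - x̄₂) / SE = (68.11 - 71.60) / 2.3901 = -3.49 / 2.3901 = -1.460
p-value = 0.1490

Since p-value > α = 0.01, we fail to reject H₀.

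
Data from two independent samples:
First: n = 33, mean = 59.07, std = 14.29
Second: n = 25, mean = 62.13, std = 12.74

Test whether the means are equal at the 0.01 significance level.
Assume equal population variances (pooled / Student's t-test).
Student's two-sample t-test (equal variances):
H₀: μ₁ = μ₂
H₁: μ₁ ≠ μ₂
df = n₁ + n₂ - 2 = 56
Pooled variance s_p² = [(n₁-1)s₁² + (n₂-1)s₂²] / (n₁ + n₂ - 2) = [(32)(14.29²) + (24)(12.74²)] / 56 = 186.2485
SE = √(s_p²(1/n₁ + 1/n₂)) = √(186.2485 × (1/33 + 1/25)) = 3.6185
t = (x̄₁ - x̄₂) / SE = (59.07 - 62.13) / 3.6185 = -3.06 / 3.6185 = -0.846
p-value = 0.4013

Since p-value > α = 0.01, we fail to reject H₀.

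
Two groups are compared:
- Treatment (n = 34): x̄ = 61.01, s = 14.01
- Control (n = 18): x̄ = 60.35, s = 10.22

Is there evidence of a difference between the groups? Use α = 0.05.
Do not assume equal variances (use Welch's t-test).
Welch's two-sample t-test:
H₀: μ₁ = μ₂
H₁: μ₁ ≠ μ₂
s₁²/n₁ = 14.01²/34 = 5.7729,  s₂²/n₂ = 10.22²/18 = 5.8027
SE = √(s₁²/n₁ + s₂²/n₂) = √(5.7729 + 5.8027) = 3.4023
df (Welch-Satterthwaite) = (s₁²/n₁ + s₂²/n₂)² / [(s₁²/n₁)²/(n₁-1) + (s₂²/n₂)²/(n₂-1)] ≈ 44.81
t = (x̄₁ - x̄₂) / SE = (61.01 - 60.35) / 3.4023 = 0.66 / 3.4023 = 0.194
p-value = 0.8471

Since p-value > α = 0.05, we fail to reject H₀.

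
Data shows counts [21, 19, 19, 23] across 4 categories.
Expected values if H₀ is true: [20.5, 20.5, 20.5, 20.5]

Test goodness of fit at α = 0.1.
Chi-square goodness of fit test:
H₀: observed counts match expected distribution
H₁: observed counts differ from expected distribution
df = k - 1 = 3
χ² = Σ(O - E)²/E
   = (21 - 20.5)²/20.5 + (19 - 20.5)²/20.5 + (19 - 20.5)²/20.5 + (23 - 20.5)²/20.5
   = 0.012 + 0.110 + 0.110 + 0.305
   = 0.54
p-value = 0.9108

Since p-value > α = 0.1, we fail to reject H₀.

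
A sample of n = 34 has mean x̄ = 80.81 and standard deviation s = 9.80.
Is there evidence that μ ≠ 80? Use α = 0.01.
One-sample t-test:
H₀: μ = 80
H₁: μ ≠ 80
df = n - 1 = 33
t = (x̄ - μ₀) / (s/√n) = (80.81 - 80) / (9.80/√34) = 0.482
p-value = 0.6330

Since p-value > α = 0.01, we fail to reject H₀.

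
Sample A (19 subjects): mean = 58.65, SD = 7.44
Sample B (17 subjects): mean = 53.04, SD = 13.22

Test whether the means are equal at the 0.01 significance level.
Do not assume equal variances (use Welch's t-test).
Welch's two-sample t-test:
H₀: μ₁ = μ₂
H₁: μ₁ ≠ μ₂
s₁²/n₁ = 7.44²/19 = 2.9133,  s₂²/n₂ = 13.22²/17 = 10.2805
SE = √(s₁²/n₁ + s₂²/n₂) = √(2.9133 + 10.2805) = 3.6323
df (Welch-Satterthwaite) = (s₁²/n₁ + s₂²/n₂)² / [(s₁²/n₁)²/(n₁-1) + (s₂²/n₂)²/(n₂-1)] ≈ 24.60
t = (x̄₁ - x̄₂) / SE = (58.65 - 53.04) / 3.6323 = 5.61 / 3.6323 = 1.544
p-value = 0.1352

Since p-value > α = 0.01, we fail to reject H₀.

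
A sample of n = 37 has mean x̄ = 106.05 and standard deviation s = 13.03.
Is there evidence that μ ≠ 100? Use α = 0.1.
One-sample t-test:
H₀: μ = 100
H₁: μ ≠ 100
df = n - 1 = 36
t = (x̄ - μ₀) / (s/√n) = (106.05 - 100) / (13.03/√37) = 2.824
p-value = 0.0077

Since p-value < α = 0.1, we reject H₀.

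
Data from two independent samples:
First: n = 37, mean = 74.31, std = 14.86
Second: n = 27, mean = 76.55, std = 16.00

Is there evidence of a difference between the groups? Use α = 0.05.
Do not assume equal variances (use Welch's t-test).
Welch's two-sample t-test:
H₀: μ₁ = μ₂
H₁: μ₁ ≠ μ₂
s₁²/n₁ = 14.86²/37 = 5.9681,  s₂²/n₂ = 16.00²/27 = 9.4815
SE = √(s₁²/n₁ + s₂²/n₂) = √(5.9681 + 9.4815) = 3.9306
df (Welch-Satterthwaite) = (s₁²/n₁ + s₂²/n₂)² / [(s₁²/n₁)²/(n₁-1) + (s₂²/n₂)²/(n₂-1)] ≈ 53.67
t = (x̄₁ - x̄₂) / SE = (74.31 - 76.55) / 3.9306 = -2.24 / 3.9306 = -0.570
p-value = 0.5711

Since p-value > α = 0.05, we fail to reject H₀.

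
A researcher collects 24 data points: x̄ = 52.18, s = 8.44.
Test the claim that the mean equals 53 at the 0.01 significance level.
One-sample t-test:
H₀: μ = 53
H₁: μ ≠ 53
df = n - 1 = 23
t = (x̄ - μ₀) / (s/√n) = (52.18 - 53) / (8.44/√24) = -0.476
p-value = 0.6386

Since p-value > α = 0.01, we fail to reject H₀.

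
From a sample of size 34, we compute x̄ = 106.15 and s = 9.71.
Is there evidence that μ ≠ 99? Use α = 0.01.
One-sample t-test:
H₀: μ = 99
H₁: μ ≠ 99
df = n - 1 = 33
t = (x̄ - μ₀) / (s/√n) = (106.15 - 99) / (9.71/√34) = 4.294
p-value = 0.0001

Since p-value < α = 0.01, we reject H₀.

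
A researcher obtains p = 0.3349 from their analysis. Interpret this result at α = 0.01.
Since p = 0.3349 > α = 0.01, fail to reject H₀.
There is insufficient evidence to reject the null hypothesis; the result is not statistically significant at the 0.01 level.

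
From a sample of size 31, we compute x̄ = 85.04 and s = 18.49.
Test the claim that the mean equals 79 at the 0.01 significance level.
One-sample t-test:
H₀: μ = 79
H₁: μ ≠ 79
df = n - 1 = 30
t = (x̄ - μ₀) / (s/√n) = (85.04 - 79) / (18.49/√31) = 1.819
p-value = 0.0789

Since p-value > α = 0.01, we fail to reject H₀.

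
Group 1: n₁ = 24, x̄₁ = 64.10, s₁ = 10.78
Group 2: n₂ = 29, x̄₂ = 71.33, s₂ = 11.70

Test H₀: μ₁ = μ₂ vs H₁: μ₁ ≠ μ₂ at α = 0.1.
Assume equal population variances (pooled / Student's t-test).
Student's two-sample t-test (equal variances):
H₀: μ₁ = μ₂
H₁: μ₁ ≠ μ₂
df = n₁ + n₂ - 2 = 51
Pooled variance s_p² = [(n₁-1)s₁² + (n₂-1)s₂²] / (n₁ + n₂ - 2) = [(23)(10.78²) + (28)(11.70²)] / 51 = 127.5630
SE = √(s_p²(1/n₁ + 1/n₂)) = √(127.5630 × (1/24 + 1/29)) = 3.1167
t = (x̄₁ - x̄₂) / SE = (64.10 - 71.33) / 3.1167 = -7.23 / 3.1167 = -2.320
p-value = 0.0244

Since p-value < α = 0.1, we reject H₀.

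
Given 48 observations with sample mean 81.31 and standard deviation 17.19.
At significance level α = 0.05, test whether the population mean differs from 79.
One-sample t-test:
H₀: μ = 79
H₁: μ ≠ 79
df = n - 1 = 47
t = (x̄ - μ₀) / (s/√n) = (81.31 - 79) / (17.19/√48) = 0.931
p-value = 0.3566

Since p-value > α = 0.05, we fail to reject H₀.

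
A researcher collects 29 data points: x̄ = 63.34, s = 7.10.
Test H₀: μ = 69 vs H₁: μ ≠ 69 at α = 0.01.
One-sample t-test:
H₀: μ = 69
H₁: μ ≠ 69
df = n - 1 = 28
t = (x̄ - μ₀) / (s/√n) = (63.34 - 69) / (7.10/√29) = -4.293
p-value = 0.0002

Since p-value < α = 0.01, we reject H₀.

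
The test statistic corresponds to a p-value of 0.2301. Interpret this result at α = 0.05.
Since p = 0.2301 > α = 0.05, fail to reject H₀.
There is insufficient evidence to reject the null hypothesis; the result is not statistically significant at the 0.05 level.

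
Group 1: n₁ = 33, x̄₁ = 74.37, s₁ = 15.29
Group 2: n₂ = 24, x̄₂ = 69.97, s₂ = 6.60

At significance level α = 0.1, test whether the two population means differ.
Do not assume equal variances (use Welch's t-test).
Welch's two-sample t-test:
H₀: μ₁ = μ₂
H₁: μ₁ ≠ μ₂
s₁²/n₁ = 15.29²/33 = 7.0844,  s₂²/n₂ = 6.60²/24 = 1.8150
SE = √(s₁²/n₁ + s₂²/n₂) = √(7.0844 + 1.8150) = 2.9832
df (Welch-Satterthwaite) = (s₁²/n₁ + s₂²/n₂)² / [(s₁²/n₁)²/(n₁-1) + (s₂²/n₂)²/(n₂-1)] ≈ 46.27
t = (x̄₁ - x̄₂) / SE = (74.37 - 69.97) / 2.9832 = 4.40 / 2.9832 = 1.475
p-value = 0.1470

Since p-value > α = 0.1, we fail to reject H₀.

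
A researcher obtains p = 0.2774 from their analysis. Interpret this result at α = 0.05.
Since p = 0.2774 > α = 0.05, fail to reject H₀.
There is insufficient evidence to reject the null hypothesis; the result is not statistically significant at the 0.05 level.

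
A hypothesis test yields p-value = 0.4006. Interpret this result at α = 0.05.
Since p = 0.4006 > α = 0.05, fail to reject H₀.
There is insufficient evidence to reject the null hypothesis; the result is not statistically significant at the 0.05 level.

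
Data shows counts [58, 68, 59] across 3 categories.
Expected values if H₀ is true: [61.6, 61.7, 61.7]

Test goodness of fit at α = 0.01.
Chi-square goodness of fit test:
H₀: observed counts match expected distribution
H₁: observed counts differ from expected distribution
df = k - 1 = 2
χ² = Σ(O - E)²/E
   = (58 - 61.6)²/61.6 + (68 - 61.7)²/61.7 + (59 - 61.7)²/61.7
   = 0.210 + 0.643 + 0.118
   = 0.97
p-value = 0.6151

Since p-value > α = 0.01, we fail to reject H₀.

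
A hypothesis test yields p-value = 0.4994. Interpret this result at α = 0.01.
Since p = 0.4994 > α = 0.01, fail to reject H₀.
There is insufficient evidence to reject the null hypothesis; the result is not statistically significant at the 0.01 level.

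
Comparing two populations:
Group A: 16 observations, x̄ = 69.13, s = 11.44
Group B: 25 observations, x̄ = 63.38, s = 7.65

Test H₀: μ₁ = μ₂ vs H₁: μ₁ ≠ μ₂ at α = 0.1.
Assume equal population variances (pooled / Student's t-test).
Student's two-sample t-test (equal variances):
H₀: μ₁ = μ₂
H₁: μ₁ ≠ μ₂
df = n₁ + n₂ - 2 = 39
Pooled variance s_p² = [(n₁-1)s₁² + (n₂-1)s₂²] / (n₁ + n₂ - 2) = [(15)(11.44²) + (24)(7.65²)] / 39 = 86.3498
SE = √(s_p²(1/n₁ + 1/n₂)) = √(86.3498 × (1/16 + 1/25)) = 2.9750
t = (x̄₁ - x̄₂) / SE = (69.13 - 63.38) / 2.9750 = 5.75 / 2.9750 = 1.933
p-value = 0.0606

Since p-value < α = 0.1, we reject H₀.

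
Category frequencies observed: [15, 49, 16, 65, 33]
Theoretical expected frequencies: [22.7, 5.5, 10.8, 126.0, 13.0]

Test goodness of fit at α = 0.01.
Chi-square goodness of fit test:
H₀: observed counts match expected distribution
H₁: observed counts differ from expected distribution
df = k - 1 = 4
χ² = Σ(O - E)²/E
   = (15 - 22.7)²/22.7 + (49 - 5.5)²/5.5 + (16 - 10.8)²/10.8 + (65 - 126.0)²/126.0 + (33 - 13.0)²/13.0
   = 2.612 + 344.045 + 2.504 + 29.532 + 30.769
   = 409.46
p-value < 0.0001

Since p-value < α = 0.01, we reject H₀.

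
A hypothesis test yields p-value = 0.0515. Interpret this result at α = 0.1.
Since p = 0.0515 < α = 0.1, reject H₀.
There is sufficient evidence to reject the null hypothesis; the result is statistically significant at the 0.1 level.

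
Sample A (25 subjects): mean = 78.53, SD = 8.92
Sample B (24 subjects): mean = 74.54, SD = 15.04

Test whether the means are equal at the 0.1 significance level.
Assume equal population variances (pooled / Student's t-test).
Student's two-sample t-test (equal variances):
H₀: μ₁ = μ₂
H₁: μ₁ ≠ μ₂
df = n₁ + n₂ - 2 = 47
Pooled variance s_p² = [(n₁-1)s₁² + (n₂-1)s₂²] / (n₁ + n₂ - 2) = [(24)(8.92²) + (23)(15.04²)] / 47 = 151.3241
SE = √(s_p²(1/n₁ + 1/n₂)) = √(151.3241 × (1/25 + 1/24)) = 3.5154
t = (x̄₁ - x̄₂) / SE = (78.53 - 74.54) / 3.5154 = 3.99 / 3.5154 = 1.135
p-value = 0.2621

Since p-value > α = 0.1, we fail to reject H₀.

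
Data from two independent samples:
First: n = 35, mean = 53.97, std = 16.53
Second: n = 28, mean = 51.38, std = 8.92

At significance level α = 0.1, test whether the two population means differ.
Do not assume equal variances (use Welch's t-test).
Welch's two-sample t-test:
H₀: μ₁ = μ₂
H₁: μ₁ ≠ μ₂
s₁²/n₁ = 16.53²/35 = 7.8069,  s₂²/n₂ = 8.92²/28 = 2.8417
SE = √(s₁²/n₁ + s₂²/n₂) = √(7.8069 + 2.8417) = 3.2632
df (Welch-Satterthwaite) = (s₁²/n₁ + s₂²/n₂)² / [(s₁²/n₁)²/(n₁-1) + (s₂²/n₂)²/(n₂-1)] ≈ 54.21
t = (x̄₁ - x̄₂) / SE = (53.97 - 51.38) / 3.2632 = 2.59 / 3.2632 = 0.794
p-value = 0.4308

Since p-value > α = 0.1, we fail to reject H₀.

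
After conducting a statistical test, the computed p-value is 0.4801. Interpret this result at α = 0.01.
Since p = 0.4801 > α = 0.01, fail to reject H₀.
There is insufficient evidence to reject the null hypothesis; the result is not statistically significant at the 0.01 level.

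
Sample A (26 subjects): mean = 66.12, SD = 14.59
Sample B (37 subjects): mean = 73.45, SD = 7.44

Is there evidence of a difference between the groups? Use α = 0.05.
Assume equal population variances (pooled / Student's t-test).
Student's two-sample t-test (equal variances):
H₀: μ₁ = μ₂
H₁: μ₁ ≠ μ₂
df = n₁ + n₂ - 2 = 61
Pooled variance s_p² = [(n₁-1)s₁² + (n₂-1)s₂²] / (n₁ + n₂ - 2) = [(25)(14.59²) + (36)(7.44²)] / 61 = 119.9087
SE = √(s_p²(1/n₁ + 1/n₂)) = √(119.9087 × (1/26 + 1/37)) = 2.8023
t = (x̄₁ - x̄₂) / SE = (66.12 - 73.45) / 2.8023 = -7.33 / 2.8023 = -2.616
p-value = 0.0112

Since p-value < α = 0.05, we reject H₀.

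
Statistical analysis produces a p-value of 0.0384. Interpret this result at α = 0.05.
Since p = 0.0384 < α = 0.05, reject H₀.
There is sufficient evidence to reject the null hypothesis; the result is statistically significant at the 0.05 level.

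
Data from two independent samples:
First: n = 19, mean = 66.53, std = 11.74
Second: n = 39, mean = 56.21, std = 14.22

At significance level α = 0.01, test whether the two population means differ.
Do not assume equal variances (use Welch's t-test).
Welch's two-sample t-test:
H₀: μ₁ = μ₂
H₁: μ₁ ≠ μ₂
s₁²/n₁ = 11.74²/19 = 7.2541,  s₂²/n₂ = 14.22²/39 = 5.1848
SE = √(s₁²/n₁ + s₂²/n₂) = √(7.2541 + 5.1848) = 3.5269
df (Welch-Satterthwaite) = (s₁²/n₁ + s₂²/n₂)² / [(s₁²/n₁)²/(n₁-1) + (s₂²/n₂)²/(n₂-1)] ≈ 42.61
t = (x̄₁ - x̄₂) / SE = (66.53 - 56.21) / 3.5269 = 10.32 / 3.5269 = 2.926
p-value = 0.0055

Since p-value < α = 0.01, we reject H₀.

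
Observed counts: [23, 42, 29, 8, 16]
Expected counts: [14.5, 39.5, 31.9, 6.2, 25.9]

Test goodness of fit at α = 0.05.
Chi-square goodness of fit test:
H₀: observed counts match expected distribution
H₁: observed counts differ from expected distribution
df = k - 1 = 4
χ² = Σ(O - E)²/E
   = (23 - 14.5)²/14.5 + (42 - 39.5)²/39.5 + (29 - 31.9)²/31.9 + (8 - 6.2)²/6.2 + (16 - 25.9)²/25.9
   = 4.983 + 0.158 + 0.264 + 0.523 + 3.784
   = 9.71
p-value = 0.0456

Since p-value < α = 0.05, we reject H₀.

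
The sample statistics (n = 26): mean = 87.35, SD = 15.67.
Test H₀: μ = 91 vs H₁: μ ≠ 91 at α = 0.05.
One-sample t-test:
H₀: μ = 91
H₁: μ ≠ 91
df = n - 1 = 25
t = (x̄ - μ₀) / (s/√n) = (87.35 - 91) / (15.67/√26) = -1.188
p-value = 0.2461

Since p-value > α = 0.05, we fail to reject H₀.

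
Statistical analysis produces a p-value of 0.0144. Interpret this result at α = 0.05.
Since p = 0.0144 < α = 0.05, reject H₀.
There is sufficient evidence to reject the null hypothesis; the result is statistically significant at the 0.05 level.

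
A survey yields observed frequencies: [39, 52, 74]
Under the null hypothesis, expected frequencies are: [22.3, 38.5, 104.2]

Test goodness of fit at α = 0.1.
Chi-square goodness of fit test:
H₀: observed counts match expected distribution
H₁: observed counts differ from expected distribution
df = k - 1 = 2
χ² = Σ(O - E)²/E
   = (39 - 22.3)²/22.3 + (52 - 38.5)²/38.5 + (74 - 104.2)²/104.2
   = 12.506 + 4.734 + 8.753
   = 25.99
p-value < 0.0001

Since p-value < α = 0.1, we reject H₀.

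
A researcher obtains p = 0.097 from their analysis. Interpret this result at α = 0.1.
Since p = 0.097 < α = 0.1, reject H₀.
There is sufficient evidence to reject the null hypothesis; the result is statistically significant at the 0.1 level.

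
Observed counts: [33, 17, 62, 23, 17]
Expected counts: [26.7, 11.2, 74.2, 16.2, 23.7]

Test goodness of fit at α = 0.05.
Chi-square goodness of fit test:
H₀: observed counts match expected distribution
H₁: observed counts differ from expected distribution
df = k - 1 = 4
χ² = Σ(O - E)²/E
   = (33 - 26.7)²/26.7 + (17 - 11.2)²/11.2 + (62 - 74.2)²/74.2 + (23 - 16.2)²/16.2 + (17 - 23.7)²/23.7
   = 1.487 + 3.004 + 2.006 + 2.854 + 1.894
   = 11.24
p-value = 0.0240

Since p-value < α = 0.05, we reject H₀.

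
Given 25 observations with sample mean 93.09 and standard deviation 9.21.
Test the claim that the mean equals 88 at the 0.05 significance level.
One-sample t-test:
H₀: μ = 88
H₁: μ ≠ 88
df = n - 1 = 24
t = (x̄ - μ₀) / (s/√n) = (93.09 - 88) / (9.21/√25) = 2.763
p-value = 0.0108

Since p-value < α = 0.05, we reject H₀.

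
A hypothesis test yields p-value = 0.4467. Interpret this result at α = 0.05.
Since p = 0.4467 > α = 0.05, fail to reject H₀.
There is insufficient evidence to reject the null hypothesis; the result is not statistically significant at the 0.05 level.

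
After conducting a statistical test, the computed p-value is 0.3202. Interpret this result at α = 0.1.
Since p = 0.3202 > α = 0.1, fail to reject H₀.
There is insufficient evidence to reject the null hypothesis; the result is not statistically significant at the 0.1 level.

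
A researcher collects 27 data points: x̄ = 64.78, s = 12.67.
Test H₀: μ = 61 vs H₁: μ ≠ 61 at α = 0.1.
One-sample t-test:
H₀: μ = 61
H₁: μ ≠ 61
df = n - 1 = 26
t = (x̄ - μ₀) / (s/√n) = (64.78 - 61) / (12.67/√27) = 1.550
p-value = 0.1332

Since p-value > α = 0.1, we fail to reject H₀.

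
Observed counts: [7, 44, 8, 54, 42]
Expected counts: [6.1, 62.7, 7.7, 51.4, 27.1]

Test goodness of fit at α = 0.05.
Chi-square goodness of fit test:
H₀: observed counts match expected distribution
H₁: observed counts differ from expected distribution
df = k - 1 = 4
χ² = Σ(O - E)²/E
   = (7 - 6.1)²/6.1 + (44 - 62.7)²/62.7 + (8 - 7.7)²/7.7 + (54 - 51.4)²/51.4 + (42 - 27.1)²/27.1
   = 0.133 + 5.577 + 0.012 + 0.132 + 8.192
   = 14.05
p-value = 0.0072

Since p-value < α = 0.05, we reject H₀.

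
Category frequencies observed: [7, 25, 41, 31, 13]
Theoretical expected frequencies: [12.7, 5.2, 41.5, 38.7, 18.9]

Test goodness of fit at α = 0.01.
Chi-square goodness of fit test:
H₀: observed counts match expected distribution
H₁: observed counts differ from expected distribution
df = k - 1 = 4
χ² = Σ(O - E)²/E
   = (7 - 12.7)²/12.7 + (25 - 5.2)²/5.2 + (41 - 41.5)²/41.5 + (31 - 38.7)²/38.7 + (13 - 18.9)²/18.9
   = 2.558 + 75.392 + 0.006 + 1.532 + 1.842
   = 81.33
p-value < 0.0001

Since p-value < α = 0.01, we reject H₀.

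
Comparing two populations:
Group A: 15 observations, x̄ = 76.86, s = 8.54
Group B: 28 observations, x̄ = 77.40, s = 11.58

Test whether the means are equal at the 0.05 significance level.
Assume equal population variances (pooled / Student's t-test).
Student's two-sample t-test (equal variances):
H₀: μ₁ = μ₂
H₁: μ₁ ≠ μ₂
df = n₁ + n₂ - 2 = 41
Pooled variance s_p² = [(n₁-1)s₁² + (n₂-1)s₂²] / (n₁ + n₂ - 2) = [(14)(8.54²) + (27)(11.58²)] / 41 = 113.2109
SE = √(s_p²(1/n₁ + 1/n₂)) = √(113.2109 × (1/15 + 1/28)) = 3.4045
t = (x̄₁ - x̄₂) / SE = (76.86 - 77.40) / 3.4045 = -0.54 / 3.4045 = -0.159
p-value = 0.8748

Since p-value > α = 0.05, we fail to reject H₀.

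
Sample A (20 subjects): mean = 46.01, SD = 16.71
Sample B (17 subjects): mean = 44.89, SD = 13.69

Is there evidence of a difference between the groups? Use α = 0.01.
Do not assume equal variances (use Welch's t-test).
Welch's two-sample t-test:
H₀: μ₁ = μ₂
H₁: μ₁ ≠ μ₂
s₁²/n₁ = 16.71²/20 = 13.9612,  s₂²/n₂ = 13.69²/17 = 11.0245
SE = √(s₁²/n₁ + s₂²/n₂) = √(13.9612 + 11.0245) = 4.9986
df (Welch-Satterthwaite) = (s₁²/n₁ + s₂²/n₂)² / [(s₁²/n₁)²/(n₁-1) + (s₂²/n₂)²/(n₂-1)] ≈ 34.96
t = (x̄₁ - x̄₂) / SE = (46.01 - 44.89) / 4.9986 = 1.12 / 4.9986 = 0.224
p-value = 0.8240

Since p-value > α = 0.01, we fail to reject H₀.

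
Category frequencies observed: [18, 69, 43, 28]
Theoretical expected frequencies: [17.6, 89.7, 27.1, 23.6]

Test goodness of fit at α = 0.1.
Chi-square goodness of fit test:
H₀: observed counts match expected distribution
H₁: observed counts differ from expected distribution
df = k - 1 = 3
χ² = Σ(O - E)²/E
   = (18 - 17.6)²/17.6 + (69 - 89.7)²/89.7 + (43 - 27.1)²/27.1 + (28 - 23.6)²/23.6
   = 0.009 + 4.777 + 9.329 + 0.820
   = 14.94
p-value = 0.0019

Since p-value < α = 0.1, we reject H₀.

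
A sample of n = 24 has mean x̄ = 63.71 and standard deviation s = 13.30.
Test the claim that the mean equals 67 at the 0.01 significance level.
One-sample t-test:
H₀: μ = 67
H₁: μ ≠ 67
df = n - 1 = 23
t = (x̄ - μ₀) / (s/√n) = (63.71 - 67) / (13.30/√24) = -1.212
p-value = 0.2379

Since p-value > α = 0.01, we fail to reject H₀.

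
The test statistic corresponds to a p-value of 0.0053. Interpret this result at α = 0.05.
Since p = 0.0053 < α = 0.05, reject H₀.
There is sufficient evidence to reject the null hypothesis; the result is statistically significant at the 0.05 level.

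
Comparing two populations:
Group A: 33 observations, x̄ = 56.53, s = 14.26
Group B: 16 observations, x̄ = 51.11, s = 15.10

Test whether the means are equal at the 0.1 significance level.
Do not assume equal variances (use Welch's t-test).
Welch's two-sample t-test:
H₀: μ₁ = μ₂
H₁: μ₁ ≠ μ₂
s₁²/n₁ = 14.26²/33 = 6.1620,  s₂²/n₂ = 15.10²/16 = 14.2506
SE = √(s₁²/n₁ + s₂²/n₂) = √(6.1620 + 14.2506) = 4.5180
df (Welch-Satterthwaite) = (s₁²/n₁ + s₂²/n₂)² / [(s₁²/n₁)²/(n₁-1) + (s₂²/n₂)²/(n₂-1)] ≈ 28.30
t = (x̄₁ - x̄₂) / SE = (56.53 - 51.11) / 4.5180 = 5.42 / 4.5180 = 1.200
p-value = 0.2402

Since p-value > α = 0.1, we fail to reject H₀.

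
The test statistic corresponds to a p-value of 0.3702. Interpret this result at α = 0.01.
Since p = 0.3702 > α = 0.01, fail to reject H₀.
There is insufficient evidence to reject the null hypothesis; the result is not statistically significant at the 0.01 level.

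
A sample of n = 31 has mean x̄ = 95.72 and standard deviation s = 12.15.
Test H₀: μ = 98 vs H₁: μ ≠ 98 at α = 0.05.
One-sample t-test:
H₀: μ = 98
H₁: μ ≠ 98
df = n - 1 = 30
t = (x̄ - μ₀) / (s/√n) = (95.72 - 98) / (12.15/√31) = -1.045
p-value = 0.3045

Since p-value > α = 0.05, we fail to reject H₀.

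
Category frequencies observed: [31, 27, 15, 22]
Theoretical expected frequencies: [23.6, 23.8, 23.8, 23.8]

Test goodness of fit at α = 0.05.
Chi-square goodness of fit test:
H₀: observed counts match expected distribution
H₁: observed counts differ from expected distribution
df = k - 1 = 3
χ² = Σ(O - E)²/E
   = (31 - 23.6)²/23.6 + (27 - 23.8)²/23.8 + (15 - 23.8)²/23.8 + (22 - 23.8)²/23.8
   = 2.320 + 0.430 + 3.254 + 0.136
   = 6.14
p-value = 0.1050

Since p-value > α = 0.05, we fail to reject H₀.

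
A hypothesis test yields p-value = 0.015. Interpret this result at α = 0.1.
Since p = 0.015 < α = 0.1, reject H₀.
There is sufficient evidence to reject the null hypothesis; the result is statistically significant at the 0.1 level.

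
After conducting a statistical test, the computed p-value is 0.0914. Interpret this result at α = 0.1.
Since p = 0.0914 < α = 0.1, reject H₀.
There is sufficient evidence to reject the null hypothesis; the result is statistically significant at the 0.1 level.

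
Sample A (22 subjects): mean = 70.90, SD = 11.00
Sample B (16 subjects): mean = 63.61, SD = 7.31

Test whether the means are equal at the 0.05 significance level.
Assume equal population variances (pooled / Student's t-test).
Student's two-sample t-test (equal variances):
H₀: μ₁ = μ₂
H₁: μ₁ ≠ μ₂
df = n₁ + n₂ - 2 = 36
Pooled variance s_p² = [(n₁-1)s₁² + (n₂-1)s₂²] / (n₁ + n₂ - 2) = [(21)(11.00²) + (15)(7.31²)] / 36 = 92.8484
SE = √(s_p²(1/n₁ + 1/n₂)) = √(92.8484 × (1/22 + 1/16)) = 3.1660
t = (x̄₁ - x̄₂) / SE = (70.90 - 63.61) / 3.1660 = 7.29 / 3.1660 = 2.303
p-value = 0.0272

Since p-value < α = 0.05, we reject H₀.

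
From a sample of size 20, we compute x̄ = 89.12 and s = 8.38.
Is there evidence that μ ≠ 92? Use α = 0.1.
One-sample t-test:
H₀: μ = 92
H₁: μ ≠ 92
df = n - 1 = 19
t = (x̄ - μ₀) / (s/√n) = (89.12 - 92) / (8.38/√20) = -1.537
p-value = 0.1408

Since p-value > α = 0.1, we fail to reject H₀.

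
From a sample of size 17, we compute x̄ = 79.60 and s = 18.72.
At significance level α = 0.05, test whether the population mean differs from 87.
One-sample t-test:
H₀: μ = 87
H₁: μ ≠ 87
df = n - 1 = 16
t = (x̄ - μ₀) / (s/√n) = (79.60 - 87) / (18.72/√17) = -1.630
p-value = 0.1227

Since p-value > α = 0.05, we fail to reject H₀.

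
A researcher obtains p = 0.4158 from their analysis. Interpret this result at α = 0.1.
Since p = 0.4158 > α = 0.1, fail to reject H₀.
There is insufficient evidence to reject the null hypothesis; the result is not statistically significant at the 0.1 level.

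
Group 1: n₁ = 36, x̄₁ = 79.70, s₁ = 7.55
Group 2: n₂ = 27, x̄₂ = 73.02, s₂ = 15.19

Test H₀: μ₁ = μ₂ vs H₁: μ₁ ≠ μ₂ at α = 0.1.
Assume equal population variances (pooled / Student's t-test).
Student's two-sample t-test (equal variances):
H₀: μ₁ = μ₂
H₁: μ₁ ≠ μ₂
df = n₁ + n₂ - 2 = 61
Pooled variance s_p² = [(n₁-1)s₁² + (n₂-1)s₂²] / (n₁ + n₂ - 2) = [(35)(7.55²) + (26)(15.19²)] / 61 = 131.0529
SE = √(s_p²(1/n₁ + 1/n₂)) = √(131.0529 × (1/36 + 1/27)) = 2.9145
t = (x̄₁ - x̄₂) / SE = (79.70 - 73.02) / 2.9145 = 6.68 / 2.9145 = 2.292
p-value = 0.0254

Since p-value < α = 0.1, we reject H₀.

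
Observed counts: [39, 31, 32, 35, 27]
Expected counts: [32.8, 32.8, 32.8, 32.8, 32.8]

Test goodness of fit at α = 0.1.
Chi-square goodness of fit test:
H₀: observed counts match expected distribution
H₁: observed counts differ from expected distribution
df = k - 1 = 4
χ² = Σ(O - E)²/E
   = (39 - 32.8)²/32.8 + (31 - 32.8)²/32.8 + (32 - 32.8)²/32.8 + (35 - 32.8)²/32.8 + (27 - 32.8)²/32.8
   = 1.172 + 0.099 + 0.020 + 0.148 + 1.026
   = 2.46
p-value = 0.6512

Since p-value > α = 0.1, we fail to reject H₀.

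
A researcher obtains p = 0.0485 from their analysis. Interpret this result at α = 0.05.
Since p = 0.0485 < α = 0.05, reject H₀.
There is sufficient evidence to reject the null hypothesis; the result is statistically significant at the 0.05 level.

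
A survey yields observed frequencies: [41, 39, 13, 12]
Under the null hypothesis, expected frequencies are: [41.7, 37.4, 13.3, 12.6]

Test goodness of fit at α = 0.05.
Chi-square goodness of fit test:
H₀: observed counts match expected distribution
H₁: observed counts differ from expected distribution
df = k - 1 = 3
χ² = Σ(O - E)²/E
   = (41 - 41.7)²/41.7 + (39 - 37.4)²/37.4 + (13 - 13.3)²/13.3 + (12 - 12.6)²/12.6
   = 0.012 + 0.068 + 0.007 + 0.029
   = 0.12
p-value = 0.9899

Since p-value > α = 0.05, we fail to reject H₀.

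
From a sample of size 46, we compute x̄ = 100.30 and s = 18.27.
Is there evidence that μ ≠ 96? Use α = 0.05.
One-sample t-test:
H₀: μ = 96
H₁: μ ≠ 96
df = n - 1 = 45
t = (x̄ - μ₀) / (s/√n) = (100.30 - 96) / (18.27/√46) = 1.596
p-value = 0.1174

Since p-value > α = 0.05, we fail to reject H₀.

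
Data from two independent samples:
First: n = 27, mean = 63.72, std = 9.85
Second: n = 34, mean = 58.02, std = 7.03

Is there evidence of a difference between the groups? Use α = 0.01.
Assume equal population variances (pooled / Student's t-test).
Student's two-sample t-test (equal variances):
H₀: μ₁ = μ₂
H₁: μ₁ ≠ μ₂
df = n₁ + n₂ - 2 = 59
Pooled variance s_p² = [(n₁-1)s₁² + (n₂-1)s₂²] / (n₁ + n₂ - 2) = [(26)(9.85²) + (33)(7.03²)] / 59 = 70.3979
SE = √(s_p²(1/n₁ + 1/n₂)) = √(70.3979 × (1/27 + 1/34)) = 2.1628
t = (x̄₁ - x̄₂) / SE = (63.72 - 58.02) / 2.1628 = 5.70 / 2.1628 = 2.635
p-value = 0.0107

Since p-value > α = 0.01, we fail to reject H₀.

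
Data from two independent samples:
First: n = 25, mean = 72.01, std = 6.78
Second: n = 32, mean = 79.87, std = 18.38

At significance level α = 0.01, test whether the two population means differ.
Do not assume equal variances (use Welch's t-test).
Welch's two-sample t-test:
H₀: μ₁ = μ₂
H₁: μ₁ ≠ μ₂
s₁²/n₁ = 6.78²/25 = 1.8387,  s₂²/n₂ = 18.38²/32 = 10.5570
SE = √(s₁²/n₁ + s₂²/n₂) = √(1.8387 + 10.5570) = 3.5208
df (Welch-Satterthwaite) = (s₁²/n₁ + s₂²/n₂)² / [(s₁²/n₁)²/(n₁-1) + (s₂²/n₂)²/(n₂-1)] ≈ 41.13
t = (x̄₁ - x̄₂) / SE = (72.01 - 79.87) / 3.5208 = -7.86 / 3.5208 = -2.232
p-value = 0.0311

Since p-value > α = 0.01, we fail to reject H₀.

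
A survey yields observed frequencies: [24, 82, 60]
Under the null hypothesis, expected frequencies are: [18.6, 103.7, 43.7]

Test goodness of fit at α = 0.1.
Chi-square goodness of fit test:
H₀: observed counts match expected distribution
H₁: observed counts differ from expected distribution
df = k - 1 = 2
χ² = Σ(O - E)²/E
   = (24 - 18.6)²/18.6 + (82 - 103.7)²/103.7 + (60 - 43.7)²/43.7
   = 1.568 + 4.541 + 6.080
   = 12.19
p-value = 0.0023

Since p-value < α = 0.1, we reject H₀.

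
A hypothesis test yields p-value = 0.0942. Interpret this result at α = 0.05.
Since p = 0.0942 > α = 0.05, fail to reject H₀.
There is insufficient evidence to reject the null hypothesis; the result is not statistically significant at the 0.05 level.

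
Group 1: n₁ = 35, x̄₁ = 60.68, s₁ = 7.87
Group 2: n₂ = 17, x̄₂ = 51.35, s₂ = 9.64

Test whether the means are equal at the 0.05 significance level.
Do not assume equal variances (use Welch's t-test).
Welch's two-sample t-test:
H₀: μ₁ = μ₂
H₁: μ₁ ≠ μ₂
s₁²/n₁ = 7.87²/35 = 1.7696,  s₂²/n₂ = 9.64²/17 = 5.4664
SE = √(s₁²/n₁ + s₂²/n₂) = √(1.7696 + 5.4664) = 2.6900
df (Welch-Satterthwaite) = (s₁²/n₁ + s₂²/n₂)² / [(s₁²/n₁)²/(n₁-1) + (s₂²/n₂)²/(n₂-1)] ≈ 26.72
t = (x̄₁ - x̄₂) / SE = (60.68 - 51.35) / 2.6900 = 9.33 / 2.6900 = 3.468
p-value = 0.0018

Since p-value < α = 0.05, we reject H₀.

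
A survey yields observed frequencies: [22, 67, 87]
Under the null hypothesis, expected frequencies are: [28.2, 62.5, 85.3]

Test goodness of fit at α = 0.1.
Chi-square goodness of fit test:
H₀: observed counts match expected distribution
H₁: observed counts differ from expected distribution
df = k - 1 = 2
χ² = Σ(O - E)²/E
   = (22 - 28.2)²/28.2 + (67 - 62.5)²/62.5 + (87 - 85.3)²/85.3
   = 1.363 + 0.324 + 0.034
   = 1.72
p-value = 0.4230

Since p-value > α = 0.1, we fail to reject H₀.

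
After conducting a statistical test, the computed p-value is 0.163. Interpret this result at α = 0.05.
Since p = 0.163 > α = 0.05, fail to reject H₀.
There is insufficient evidence to reject the null hypothesis; the result is not statistically significant at the 0.05 level.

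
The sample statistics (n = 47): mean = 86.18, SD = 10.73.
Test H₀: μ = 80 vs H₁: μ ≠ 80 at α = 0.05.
One-sample t-test:
H₀: μ = 80
H₁: μ ≠ 80
df = n - 1 = 46
t = (x̄ - μ₀) / (s/√n) = (86.18 - 80) / (10.73/√47) = 3.949
p-value = 0.0003

Since p-value < α = 0.05, we reject H₀.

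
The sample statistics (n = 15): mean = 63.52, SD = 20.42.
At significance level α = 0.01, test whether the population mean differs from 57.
One-sample t-test:
H₀: μ = 57
H₁: μ ≠ 57
df = n - 1 = 14
t = (x̄ - μ₀) / (s/√n) = (63.52 - 57) / (20.42/√15) = 1.237
p-value = 0.2366

Since p-value > α = 0.01, we fail to reject H₀.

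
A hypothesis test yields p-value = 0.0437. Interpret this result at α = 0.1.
Since p = 0.0437 < α = 0.1, reject H₀.
There is sufficient evidence to reject the null hypothesis; the result is statistically significant at the 0.1 level.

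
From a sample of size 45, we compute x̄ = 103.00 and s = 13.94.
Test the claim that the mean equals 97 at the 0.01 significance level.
One-sample t-test:
H₀: μ = 97
H₁: μ ≠ 97
df = n - 1 = 44
t = (x̄ - μ₀) / (s/√n) = (103.00 - 97) / (13.94/√45) = 2.887
p-value = 0.0060

Since p-value < α = 0.01, we reject H₀.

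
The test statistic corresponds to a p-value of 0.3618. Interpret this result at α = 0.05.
Since p = 0.3618 > α = 0.05, fail to reject H₀.
There is insufficient evidence to reject the null hypothesis; the result is not statistically significant at the 0.05 level.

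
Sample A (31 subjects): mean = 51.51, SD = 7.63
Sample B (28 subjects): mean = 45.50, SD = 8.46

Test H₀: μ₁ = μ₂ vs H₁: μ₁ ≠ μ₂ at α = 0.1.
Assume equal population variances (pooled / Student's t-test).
Student's two-sample t-test (equal variances):
H₀: μ₁ = μ₂
H₁: μ₁ ≠ μ₂
df = n₁ + n₂ - 2 = 57
Pooled variance s_p² = [(n₁-1)s₁² + (n₂-1)s₂²] / (n₁ + n₂ - 2) = [(30)(7.63²) + (27)(8.46²)] / 57 = 64.5428
SE = √(s_p²(1/n₁ + 1/n₂)) = √(64.5428 × (1/31 + 1/28)) = 2.0945
t = (x̄₁ - x̄₂) / SE = (51.51 - 45.50) / 2.0945 = 6.01 / 2.0945 = 2.869
p-value = 0.0058

Since p-value < α = 0.1, we reject H₀.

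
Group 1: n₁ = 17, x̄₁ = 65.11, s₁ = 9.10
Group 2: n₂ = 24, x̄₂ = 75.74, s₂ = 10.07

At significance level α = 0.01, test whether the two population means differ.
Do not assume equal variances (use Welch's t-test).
Welch's two-sample t-test:
H₀: μ₁ = μ₂
H₁: μ₁ ≠ μ₂
s₁²/n₁ = 9.10²/17 = 4.8712,  s₂²/n₂ = 10.07²/24 = 4.2252
SE = √(s₁²/n₁ + s₂²/n₂) = √(4.8712 + 4.2252) = 3.0160
df (Welch-Satterthwaite) = (s₁²/n₁ + s₂²/n₂)² / [(s₁²/n₁)²/(n₁-1) + (s₂²/n₂)²/(n₂-1)] ≈ 36.63
t = (x̄₁ - x̄₂) / SE = (65.11 - 75.74) / 3.0160 = -10.63 / 3.0160 = -3.525
p-value = 0.0012

Since p-value < α = 0.01, we reject H₀.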